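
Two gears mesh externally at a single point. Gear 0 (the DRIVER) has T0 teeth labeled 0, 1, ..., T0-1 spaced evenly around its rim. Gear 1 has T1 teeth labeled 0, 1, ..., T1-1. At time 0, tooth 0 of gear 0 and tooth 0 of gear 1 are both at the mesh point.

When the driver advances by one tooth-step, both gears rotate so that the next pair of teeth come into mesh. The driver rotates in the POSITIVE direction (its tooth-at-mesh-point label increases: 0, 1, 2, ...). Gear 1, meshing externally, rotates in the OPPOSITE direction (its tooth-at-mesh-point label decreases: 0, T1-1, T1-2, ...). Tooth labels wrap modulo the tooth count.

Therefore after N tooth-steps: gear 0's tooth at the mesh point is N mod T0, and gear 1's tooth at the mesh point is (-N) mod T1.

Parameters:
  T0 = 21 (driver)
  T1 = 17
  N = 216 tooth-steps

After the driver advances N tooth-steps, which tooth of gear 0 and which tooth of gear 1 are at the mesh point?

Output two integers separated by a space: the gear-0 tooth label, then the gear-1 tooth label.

Answer: 6 5

Derivation:
Gear 0 (driver, T0=21): tooth at mesh = N mod T0
  216 = 10 * 21 + 6, so 216 mod 21 = 6
  gear 0 tooth = 6
Gear 1 (driven, T1=17): tooth at mesh = (-N) mod T1
  216 = 12 * 17 + 12, so 216 mod 17 = 12
  (-216) mod 17 = (-12) mod 17 = 17 - 12 = 5
Mesh after 216 steps: gear-0 tooth 6 meets gear-1 tooth 5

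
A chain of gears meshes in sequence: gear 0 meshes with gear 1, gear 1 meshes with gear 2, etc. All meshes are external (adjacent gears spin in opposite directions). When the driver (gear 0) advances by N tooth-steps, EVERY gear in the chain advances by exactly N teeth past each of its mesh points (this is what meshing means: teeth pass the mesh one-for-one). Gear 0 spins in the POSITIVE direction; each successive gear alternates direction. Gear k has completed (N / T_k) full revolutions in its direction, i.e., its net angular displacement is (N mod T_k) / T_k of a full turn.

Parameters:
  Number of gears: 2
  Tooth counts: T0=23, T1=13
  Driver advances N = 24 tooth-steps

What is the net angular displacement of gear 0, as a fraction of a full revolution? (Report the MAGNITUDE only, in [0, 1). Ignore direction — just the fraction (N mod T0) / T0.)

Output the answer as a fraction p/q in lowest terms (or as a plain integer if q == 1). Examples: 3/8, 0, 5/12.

Answer: 1/23

Derivation:
Chain of 2 gears, tooth counts: [23, 13]
  gear 0: T0=23, direction=positive, advance = 24 mod 23 = 1 teeth = 1/23 turn
  gear 1: T1=13, direction=negative, advance = 24 mod 13 = 11 teeth = 11/13 turn
Gear 0: 24 mod 23 = 1
Fraction = 1 / 23 = 1/23 (gcd(1,23)=1) = 1/23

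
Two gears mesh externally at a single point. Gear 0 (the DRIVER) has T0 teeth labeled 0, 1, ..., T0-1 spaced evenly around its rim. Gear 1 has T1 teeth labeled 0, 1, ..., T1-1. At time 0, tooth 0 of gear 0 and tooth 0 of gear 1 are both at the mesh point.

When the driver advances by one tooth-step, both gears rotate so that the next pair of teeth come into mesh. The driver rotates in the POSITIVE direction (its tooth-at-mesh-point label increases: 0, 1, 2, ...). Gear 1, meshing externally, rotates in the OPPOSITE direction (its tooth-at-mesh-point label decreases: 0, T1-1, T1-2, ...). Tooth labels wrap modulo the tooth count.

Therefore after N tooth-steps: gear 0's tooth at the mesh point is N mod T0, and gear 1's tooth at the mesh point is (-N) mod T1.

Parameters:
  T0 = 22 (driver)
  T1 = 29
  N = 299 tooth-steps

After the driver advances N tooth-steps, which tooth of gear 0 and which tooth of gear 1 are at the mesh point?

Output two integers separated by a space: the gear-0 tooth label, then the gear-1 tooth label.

Gear 0 (driver, T0=22): tooth at mesh = N mod T0
  299 = 13 * 22 + 13, so 299 mod 22 = 13
  gear 0 tooth = 13
Gear 1 (driven, T1=29): tooth at mesh = (-N) mod T1
  299 = 10 * 29 + 9, so 299 mod 29 = 9
  (-299) mod 29 = (-9) mod 29 = 29 - 9 = 20
Mesh after 299 steps: gear-0 tooth 13 meets gear-1 tooth 20

Answer: 13 20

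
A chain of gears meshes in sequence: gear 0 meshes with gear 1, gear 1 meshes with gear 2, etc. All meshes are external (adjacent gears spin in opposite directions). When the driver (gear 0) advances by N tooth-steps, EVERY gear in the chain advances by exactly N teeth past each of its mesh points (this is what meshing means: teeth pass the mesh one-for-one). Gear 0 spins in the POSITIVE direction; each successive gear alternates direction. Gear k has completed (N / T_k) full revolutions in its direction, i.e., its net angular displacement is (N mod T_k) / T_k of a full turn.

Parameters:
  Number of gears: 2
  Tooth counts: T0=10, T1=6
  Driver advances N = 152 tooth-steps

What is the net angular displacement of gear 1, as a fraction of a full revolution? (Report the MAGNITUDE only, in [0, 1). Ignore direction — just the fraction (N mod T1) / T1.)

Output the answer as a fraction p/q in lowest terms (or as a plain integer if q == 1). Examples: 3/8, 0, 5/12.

Chain of 2 gears, tooth counts: [10, 6]
  gear 0: T0=10, direction=positive, advance = 152 mod 10 = 2 teeth = 2/10 turn
  gear 1: T1=6, direction=negative, advance = 152 mod 6 = 2 teeth = 2/6 turn
Gear 1: 152 mod 6 = 2
Fraction = 2 / 6 = 1/3 (gcd(2,6)=2) = 1/3

Answer: 1/3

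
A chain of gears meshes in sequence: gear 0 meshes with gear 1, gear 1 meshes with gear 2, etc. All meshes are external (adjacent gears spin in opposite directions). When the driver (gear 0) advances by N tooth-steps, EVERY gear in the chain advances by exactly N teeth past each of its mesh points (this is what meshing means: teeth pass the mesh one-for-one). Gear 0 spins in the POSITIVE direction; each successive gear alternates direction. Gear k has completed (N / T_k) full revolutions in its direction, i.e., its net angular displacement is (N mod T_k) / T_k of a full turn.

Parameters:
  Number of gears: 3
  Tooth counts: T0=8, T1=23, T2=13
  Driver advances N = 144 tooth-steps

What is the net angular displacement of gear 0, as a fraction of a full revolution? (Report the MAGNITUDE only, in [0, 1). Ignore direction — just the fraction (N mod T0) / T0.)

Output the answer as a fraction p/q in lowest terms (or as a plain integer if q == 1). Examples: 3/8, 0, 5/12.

Chain of 3 gears, tooth counts: [8, 23, 13]
  gear 0: T0=8, direction=positive, advance = 144 mod 8 = 0 teeth = 0/8 turn
  gear 1: T1=23, direction=negative, advance = 144 mod 23 = 6 teeth = 6/23 turn
  gear 2: T2=13, direction=positive, advance = 144 mod 13 = 1 teeth = 1/13 turn
Gear 0: 144 mod 8 = 0
Fraction = 0 / 8 = 0/1 (gcd(0,8)=8) = 0

Answer: 0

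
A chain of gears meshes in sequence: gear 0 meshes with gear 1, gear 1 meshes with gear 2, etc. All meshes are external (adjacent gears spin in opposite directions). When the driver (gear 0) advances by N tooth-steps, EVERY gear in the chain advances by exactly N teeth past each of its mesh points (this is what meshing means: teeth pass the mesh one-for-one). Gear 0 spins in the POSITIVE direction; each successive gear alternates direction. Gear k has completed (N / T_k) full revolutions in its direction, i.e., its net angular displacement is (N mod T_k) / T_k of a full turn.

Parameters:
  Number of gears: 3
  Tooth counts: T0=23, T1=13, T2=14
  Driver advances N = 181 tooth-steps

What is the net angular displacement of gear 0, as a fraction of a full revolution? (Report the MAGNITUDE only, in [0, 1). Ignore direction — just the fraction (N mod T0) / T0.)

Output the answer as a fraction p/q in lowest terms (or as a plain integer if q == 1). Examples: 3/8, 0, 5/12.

Chain of 3 gears, tooth counts: [23, 13, 14]
  gear 0: T0=23, direction=positive, advance = 181 mod 23 = 20 teeth = 20/23 turn
  gear 1: T1=13, direction=negative, advance = 181 mod 13 = 12 teeth = 12/13 turn
  gear 2: T2=14, direction=positive, advance = 181 mod 14 = 13 teeth = 13/14 turn
Gear 0: 181 mod 23 = 20
Fraction = 20 / 23 = 20/23 (gcd(20,23)=1) = 20/23

Answer: 20/23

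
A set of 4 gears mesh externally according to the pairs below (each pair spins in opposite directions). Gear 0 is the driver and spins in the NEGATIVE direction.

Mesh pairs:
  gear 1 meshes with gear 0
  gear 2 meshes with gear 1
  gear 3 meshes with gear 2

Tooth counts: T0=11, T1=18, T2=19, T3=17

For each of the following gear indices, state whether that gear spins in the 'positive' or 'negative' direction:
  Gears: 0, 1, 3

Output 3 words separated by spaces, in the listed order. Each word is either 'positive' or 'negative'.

Gear 0 (driver): negative (depth 0)
  gear 1: meshes with gear 0 -> depth 1 -> positive (opposite of gear 0)
  gear 2: meshes with gear 1 -> depth 2 -> negative (opposite of gear 1)
  gear 3: meshes with gear 2 -> depth 3 -> positive (opposite of gear 2)
Queried indices 0, 1, 3 -> negative, positive, positive

Answer: negative positive positive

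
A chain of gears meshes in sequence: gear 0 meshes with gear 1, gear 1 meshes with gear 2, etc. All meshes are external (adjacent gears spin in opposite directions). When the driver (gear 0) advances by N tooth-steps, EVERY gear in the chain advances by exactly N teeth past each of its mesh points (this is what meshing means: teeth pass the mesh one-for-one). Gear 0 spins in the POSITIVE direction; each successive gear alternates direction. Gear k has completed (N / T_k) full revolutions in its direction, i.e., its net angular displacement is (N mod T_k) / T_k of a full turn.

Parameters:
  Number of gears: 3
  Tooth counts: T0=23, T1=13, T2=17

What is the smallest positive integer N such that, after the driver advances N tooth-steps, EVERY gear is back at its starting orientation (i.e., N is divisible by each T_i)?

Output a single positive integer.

Gear k returns to start when N is a multiple of T_k.
All gears at start simultaneously when N is a common multiple of [23, 13, 17]; the smallest such N is lcm(23, 13, 17).
Start: lcm = T0 = 23
Fold in T1=13: gcd(23, 13) = 1; lcm(23, 13) = 23 * 13 / 1 = 299 / 1 = 299
Fold in T2=17: gcd(299, 17) = 1; lcm(299, 17) = 299 * 17 / 1 = 5083 / 1 = 5083
Full cycle length = 5083

Answer: 5083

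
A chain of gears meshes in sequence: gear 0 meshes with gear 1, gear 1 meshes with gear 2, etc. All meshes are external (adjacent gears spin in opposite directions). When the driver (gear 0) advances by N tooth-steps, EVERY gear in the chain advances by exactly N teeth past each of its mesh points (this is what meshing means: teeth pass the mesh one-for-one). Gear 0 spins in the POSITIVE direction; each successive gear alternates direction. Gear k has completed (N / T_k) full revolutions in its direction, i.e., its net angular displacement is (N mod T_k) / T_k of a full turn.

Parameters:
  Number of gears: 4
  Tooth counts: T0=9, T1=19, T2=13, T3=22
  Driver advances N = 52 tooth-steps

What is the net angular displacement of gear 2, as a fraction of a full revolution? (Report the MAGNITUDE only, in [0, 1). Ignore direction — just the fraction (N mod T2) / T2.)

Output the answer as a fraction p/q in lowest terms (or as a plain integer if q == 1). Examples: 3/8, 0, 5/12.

Answer: 0

Derivation:
Chain of 4 gears, tooth counts: [9, 19, 13, 22]
  gear 0: T0=9, direction=positive, advance = 52 mod 9 = 7 teeth = 7/9 turn
  gear 1: T1=19, direction=negative, advance = 52 mod 19 = 14 teeth = 14/19 turn
  gear 2: T2=13, direction=positive, advance = 52 mod 13 = 0 teeth = 0/13 turn
  gear 3: T3=22, direction=negative, advance = 52 mod 22 = 8 teeth = 8/22 turn
Gear 2: 52 mod 13 = 0
Fraction = 0 / 13 = 0/1 (gcd(0,13)=13) = 0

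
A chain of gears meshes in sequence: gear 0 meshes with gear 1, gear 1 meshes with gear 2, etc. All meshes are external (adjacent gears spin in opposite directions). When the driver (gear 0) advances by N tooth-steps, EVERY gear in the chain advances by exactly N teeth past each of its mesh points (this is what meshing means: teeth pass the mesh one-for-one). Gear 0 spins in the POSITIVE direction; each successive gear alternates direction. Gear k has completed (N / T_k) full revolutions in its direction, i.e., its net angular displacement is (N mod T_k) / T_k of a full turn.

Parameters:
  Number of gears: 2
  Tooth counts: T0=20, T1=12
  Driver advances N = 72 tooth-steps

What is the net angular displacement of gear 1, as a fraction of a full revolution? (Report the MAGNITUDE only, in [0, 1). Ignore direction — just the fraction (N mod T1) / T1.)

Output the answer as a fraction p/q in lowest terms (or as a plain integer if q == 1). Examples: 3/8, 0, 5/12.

Answer: 0

Derivation:
Chain of 2 gears, tooth counts: [20, 12]
  gear 0: T0=20, direction=positive, advance = 72 mod 20 = 12 teeth = 12/20 turn
  gear 1: T1=12, direction=negative, advance = 72 mod 12 = 0 teeth = 0/12 turn
Gear 1: 72 mod 12 = 0
Fraction = 0 / 12 = 0/1 (gcd(0,12)=12) = 0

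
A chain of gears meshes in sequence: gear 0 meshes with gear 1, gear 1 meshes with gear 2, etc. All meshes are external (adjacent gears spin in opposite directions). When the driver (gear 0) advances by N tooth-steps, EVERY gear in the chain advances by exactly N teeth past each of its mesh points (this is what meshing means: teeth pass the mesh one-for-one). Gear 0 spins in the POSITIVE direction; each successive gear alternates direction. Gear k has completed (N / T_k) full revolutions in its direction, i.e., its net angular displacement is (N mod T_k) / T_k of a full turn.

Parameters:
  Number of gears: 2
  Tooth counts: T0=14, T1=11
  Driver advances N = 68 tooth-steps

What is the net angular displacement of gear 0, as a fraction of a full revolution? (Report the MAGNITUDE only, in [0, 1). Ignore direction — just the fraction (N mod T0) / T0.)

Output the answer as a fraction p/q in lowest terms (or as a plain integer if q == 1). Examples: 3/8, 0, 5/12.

Chain of 2 gears, tooth counts: [14, 11]
  gear 0: T0=14, direction=positive, advance = 68 mod 14 = 12 teeth = 12/14 turn
  gear 1: T1=11, direction=negative, advance = 68 mod 11 = 2 teeth = 2/11 turn
Gear 0: 68 mod 14 = 12
Fraction = 12 / 14 = 6/7 (gcd(12,14)=2) = 6/7

Answer: 6/7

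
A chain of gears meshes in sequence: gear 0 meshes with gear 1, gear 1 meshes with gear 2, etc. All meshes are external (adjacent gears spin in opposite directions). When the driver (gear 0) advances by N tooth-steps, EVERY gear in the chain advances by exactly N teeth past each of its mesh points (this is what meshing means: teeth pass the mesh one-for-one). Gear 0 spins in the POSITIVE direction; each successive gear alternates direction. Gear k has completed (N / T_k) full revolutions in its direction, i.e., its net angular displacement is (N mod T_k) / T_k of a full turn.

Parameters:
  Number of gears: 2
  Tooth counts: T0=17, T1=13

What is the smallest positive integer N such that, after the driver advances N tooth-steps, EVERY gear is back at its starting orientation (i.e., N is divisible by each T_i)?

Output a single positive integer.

Gear k returns to start when N is a multiple of T_k.
All gears at start simultaneously when N is a common multiple of [17, 13]; the smallest such N is lcm(17, 13).
Start: lcm = T0 = 17
Fold in T1=13: gcd(17, 13) = 1; lcm(17, 13) = 17 * 13 / 1 = 221 / 1 = 221
Full cycle length = 221

Answer: 221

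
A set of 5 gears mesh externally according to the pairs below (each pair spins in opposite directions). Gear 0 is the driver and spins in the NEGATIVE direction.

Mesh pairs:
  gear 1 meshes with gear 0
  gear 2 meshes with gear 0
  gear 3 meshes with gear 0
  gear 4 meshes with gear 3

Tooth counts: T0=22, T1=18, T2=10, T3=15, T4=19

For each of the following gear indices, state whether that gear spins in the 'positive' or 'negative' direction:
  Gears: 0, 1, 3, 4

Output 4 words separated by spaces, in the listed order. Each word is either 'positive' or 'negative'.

Gear 0 (driver): negative (depth 0)
  gear 1: meshes with gear 0 -> depth 1 -> positive (opposite of gear 0)
  gear 2: meshes with gear 0 -> depth 1 -> positive (opposite of gear 0)
  gear 3: meshes with gear 0 -> depth 1 -> positive (opposite of gear 0)
  gear 4: meshes with gear 3 -> depth 2 -> negative (opposite of gear 3)
Queried indices 0, 1, 3, 4 -> negative, positive, positive, negative

Answer: negative positive positive negative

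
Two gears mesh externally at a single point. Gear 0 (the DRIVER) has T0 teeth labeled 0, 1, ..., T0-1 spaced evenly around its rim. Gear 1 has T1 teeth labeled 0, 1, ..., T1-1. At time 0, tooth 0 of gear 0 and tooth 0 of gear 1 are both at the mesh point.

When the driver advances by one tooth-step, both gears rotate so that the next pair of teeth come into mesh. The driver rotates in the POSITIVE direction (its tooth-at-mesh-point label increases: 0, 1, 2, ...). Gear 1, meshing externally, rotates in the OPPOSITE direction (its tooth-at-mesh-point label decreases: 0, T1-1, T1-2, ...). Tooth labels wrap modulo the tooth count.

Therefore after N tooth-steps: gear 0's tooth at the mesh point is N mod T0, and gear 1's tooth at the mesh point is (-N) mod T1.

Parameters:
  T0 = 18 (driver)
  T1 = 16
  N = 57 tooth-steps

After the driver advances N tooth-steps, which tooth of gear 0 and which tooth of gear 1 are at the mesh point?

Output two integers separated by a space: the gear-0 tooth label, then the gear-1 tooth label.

Gear 0 (driver, T0=18): tooth at mesh = N mod T0
  57 = 3 * 18 + 3, so 57 mod 18 = 3
  gear 0 tooth = 3
Gear 1 (driven, T1=16): tooth at mesh = (-N) mod T1
  57 = 3 * 16 + 9, so 57 mod 16 = 9
  (-57) mod 16 = (-9) mod 16 = 16 - 9 = 7
Mesh after 57 steps: gear-0 tooth 3 meets gear-1 tooth 7

Answer: 3 7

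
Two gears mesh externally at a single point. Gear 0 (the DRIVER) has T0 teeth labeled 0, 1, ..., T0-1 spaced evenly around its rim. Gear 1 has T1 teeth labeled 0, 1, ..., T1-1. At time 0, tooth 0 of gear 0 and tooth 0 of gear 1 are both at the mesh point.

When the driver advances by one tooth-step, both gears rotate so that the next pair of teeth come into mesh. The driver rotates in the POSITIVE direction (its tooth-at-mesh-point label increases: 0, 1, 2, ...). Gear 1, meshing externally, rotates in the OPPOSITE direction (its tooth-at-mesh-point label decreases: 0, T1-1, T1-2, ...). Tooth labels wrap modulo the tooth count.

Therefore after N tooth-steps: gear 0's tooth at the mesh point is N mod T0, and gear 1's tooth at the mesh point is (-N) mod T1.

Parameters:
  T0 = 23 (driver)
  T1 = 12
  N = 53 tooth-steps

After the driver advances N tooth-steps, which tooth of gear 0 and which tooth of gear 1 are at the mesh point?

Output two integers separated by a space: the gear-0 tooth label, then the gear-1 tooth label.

Answer: 7 7

Derivation:
Gear 0 (driver, T0=23): tooth at mesh = N mod T0
  53 = 2 * 23 + 7, so 53 mod 23 = 7
  gear 0 tooth = 7
Gear 1 (driven, T1=12): tooth at mesh = (-N) mod T1
  53 = 4 * 12 + 5, so 53 mod 12 = 5
  (-53) mod 12 = (-5) mod 12 = 12 - 5 = 7
Mesh after 53 steps: gear-0 tooth 7 meets gear-1 tooth 7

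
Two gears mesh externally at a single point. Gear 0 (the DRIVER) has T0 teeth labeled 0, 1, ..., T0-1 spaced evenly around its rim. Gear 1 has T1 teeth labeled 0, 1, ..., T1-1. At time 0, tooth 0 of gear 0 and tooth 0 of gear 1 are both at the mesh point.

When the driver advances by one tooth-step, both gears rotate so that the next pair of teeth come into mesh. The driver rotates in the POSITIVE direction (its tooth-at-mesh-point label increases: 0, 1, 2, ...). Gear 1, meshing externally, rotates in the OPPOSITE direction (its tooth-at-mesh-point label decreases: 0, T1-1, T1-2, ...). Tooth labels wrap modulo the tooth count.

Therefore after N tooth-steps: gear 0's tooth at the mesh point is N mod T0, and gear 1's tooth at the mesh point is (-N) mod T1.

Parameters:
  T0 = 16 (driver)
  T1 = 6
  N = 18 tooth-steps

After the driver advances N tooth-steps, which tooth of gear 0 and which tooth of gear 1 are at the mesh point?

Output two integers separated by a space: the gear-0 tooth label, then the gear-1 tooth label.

Gear 0 (driver, T0=16): tooth at mesh = N mod T0
  18 = 1 * 16 + 2, so 18 mod 16 = 2
  gear 0 tooth = 2
Gear 1 (driven, T1=6): tooth at mesh = (-N) mod T1
  18 = 3 * 6 + 0, so 18 mod 6 = 0
  (-18) mod 6 = 0
Mesh after 18 steps: gear-0 tooth 2 meets gear-1 tooth 0

Answer: 2 0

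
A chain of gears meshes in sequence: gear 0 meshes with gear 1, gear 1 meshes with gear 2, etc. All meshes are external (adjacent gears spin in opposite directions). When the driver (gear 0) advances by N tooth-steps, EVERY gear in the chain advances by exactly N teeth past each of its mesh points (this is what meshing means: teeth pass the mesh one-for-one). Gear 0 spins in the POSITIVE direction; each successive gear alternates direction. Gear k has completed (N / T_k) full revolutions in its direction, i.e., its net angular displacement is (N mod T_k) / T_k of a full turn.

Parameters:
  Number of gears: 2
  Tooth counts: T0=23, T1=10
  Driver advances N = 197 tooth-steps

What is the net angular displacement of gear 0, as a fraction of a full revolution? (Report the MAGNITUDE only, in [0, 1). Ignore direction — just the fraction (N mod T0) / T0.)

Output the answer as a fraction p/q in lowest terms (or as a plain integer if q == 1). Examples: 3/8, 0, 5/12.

Chain of 2 gears, tooth counts: [23, 10]
  gear 0: T0=23, direction=positive, advance = 197 mod 23 = 13 teeth = 13/23 turn
  gear 1: T1=10, direction=negative, advance = 197 mod 10 = 7 teeth = 7/10 turn
Gear 0: 197 mod 23 = 13
Fraction = 13 / 23 = 13/23 (gcd(13,23)=1) = 13/23

Answer: 13/23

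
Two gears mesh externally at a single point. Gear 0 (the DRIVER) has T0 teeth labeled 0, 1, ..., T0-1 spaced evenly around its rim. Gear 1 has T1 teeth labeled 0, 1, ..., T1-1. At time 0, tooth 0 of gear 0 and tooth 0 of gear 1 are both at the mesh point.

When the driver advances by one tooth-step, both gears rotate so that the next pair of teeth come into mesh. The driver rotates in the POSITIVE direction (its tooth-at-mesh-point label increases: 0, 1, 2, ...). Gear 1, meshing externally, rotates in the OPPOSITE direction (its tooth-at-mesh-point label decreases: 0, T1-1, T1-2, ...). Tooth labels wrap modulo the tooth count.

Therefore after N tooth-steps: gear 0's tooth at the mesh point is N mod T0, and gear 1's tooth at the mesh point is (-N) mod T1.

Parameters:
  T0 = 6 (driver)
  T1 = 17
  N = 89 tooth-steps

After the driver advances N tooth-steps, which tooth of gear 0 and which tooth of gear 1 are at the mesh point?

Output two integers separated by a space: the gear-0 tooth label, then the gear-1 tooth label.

Gear 0 (driver, T0=6): tooth at mesh = N mod T0
  89 = 14 * 6 + 5, so 89 mod 6 = 5
  gear 0 tooth = 5
Gear 1 (driven, T1=17): tooth at mesh = (-N) mod T1
  89 = 5 * 17 + 4, so 89 mod 17 = 4
  (-89) mod 17 = (-4) mod 17 = 17 - 4 = 13
Mesh after 89 steps: gear-0 tooth 5 meets gear-1 tooth 13

Answer: 5 13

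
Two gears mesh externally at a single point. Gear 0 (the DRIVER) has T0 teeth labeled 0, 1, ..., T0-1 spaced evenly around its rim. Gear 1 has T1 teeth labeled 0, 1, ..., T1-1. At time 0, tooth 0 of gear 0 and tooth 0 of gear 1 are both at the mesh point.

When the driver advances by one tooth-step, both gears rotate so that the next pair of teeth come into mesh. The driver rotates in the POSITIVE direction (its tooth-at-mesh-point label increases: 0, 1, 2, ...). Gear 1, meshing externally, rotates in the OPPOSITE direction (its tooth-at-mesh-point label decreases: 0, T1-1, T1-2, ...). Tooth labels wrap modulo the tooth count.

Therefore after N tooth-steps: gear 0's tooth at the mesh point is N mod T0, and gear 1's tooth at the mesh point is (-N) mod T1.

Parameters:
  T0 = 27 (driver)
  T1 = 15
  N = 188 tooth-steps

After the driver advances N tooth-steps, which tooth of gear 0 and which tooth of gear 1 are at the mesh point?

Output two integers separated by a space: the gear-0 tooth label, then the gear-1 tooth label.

Answer: 26 7

Derivation:
Gear 0 (driver, T0=27): tooth at mesh = N mod T0
  188 = 6 * 27 + 26, so 188 mod 27 = 26
  gear 0 tooth = 26
Gear 1 (driven, T1=15): tooth at mesh = (-N) mod T1
  188 = 12 * 15 + 8, so 188 mod 15 = 8
  (-188) mod 15 = (-8) mod 15 = 15 - 8 = 7
Mesh after 188 steps: gear-0 tooth 26 meets gear-1 tooth 7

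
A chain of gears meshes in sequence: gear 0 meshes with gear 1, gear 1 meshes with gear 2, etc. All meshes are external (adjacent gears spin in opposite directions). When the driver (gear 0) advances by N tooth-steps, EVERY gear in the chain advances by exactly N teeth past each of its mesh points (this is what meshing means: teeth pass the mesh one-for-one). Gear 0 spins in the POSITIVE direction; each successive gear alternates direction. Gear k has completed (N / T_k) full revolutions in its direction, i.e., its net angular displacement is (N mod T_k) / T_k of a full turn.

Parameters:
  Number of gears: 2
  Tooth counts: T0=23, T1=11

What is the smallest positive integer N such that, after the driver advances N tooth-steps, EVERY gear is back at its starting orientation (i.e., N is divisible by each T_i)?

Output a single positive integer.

Answer: 253

Derivation:
Gear k returns to start when N is a multiple of T_k.
All gears at start simultaneously when N is a common multiple of [23, 11]; the smallest such N is lcm(23, 11).
Start: lcm = T0 = 23
Fold in T1=11: gcd(23, 11) = 1; lcm(23, 11) = 23 * 11 / 1 = 253 / 1 = 253
Full cycle length = 253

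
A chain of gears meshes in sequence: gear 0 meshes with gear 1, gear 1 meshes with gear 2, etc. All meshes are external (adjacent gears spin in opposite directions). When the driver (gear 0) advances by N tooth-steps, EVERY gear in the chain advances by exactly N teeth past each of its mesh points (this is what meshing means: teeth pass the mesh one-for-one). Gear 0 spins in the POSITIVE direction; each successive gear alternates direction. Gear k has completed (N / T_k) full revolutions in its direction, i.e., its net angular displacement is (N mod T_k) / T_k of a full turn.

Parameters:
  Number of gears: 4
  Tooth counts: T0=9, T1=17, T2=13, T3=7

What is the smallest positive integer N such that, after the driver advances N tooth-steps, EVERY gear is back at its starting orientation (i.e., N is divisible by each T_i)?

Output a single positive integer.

Gear k returns to start when N is a multiple of T_k.
All gears at start simultaneously when N is a common multiple of [9, 17, 13, 7]; the smallest such N is lcm(9, 17, 13, 7).
Start: lcm = T0 = 9
Fold in T1=17: gcd(9, 17) = 1; lcm(9, 17) = 9 * 17 / 1 = 153 / 1 = 153
Fold in T2=13: gcd(153, 13) = 1; lcm(153, 13) = 153 * 13 / 1 = 1989 / 1 = 1989
Fold in T3=7: gcd(1989, 7) = 1; lcm(1989, 7) = 1989 * 7 / 1 = 13923 / 1 = 13923
Full cycle length = 13923

Answer: 13923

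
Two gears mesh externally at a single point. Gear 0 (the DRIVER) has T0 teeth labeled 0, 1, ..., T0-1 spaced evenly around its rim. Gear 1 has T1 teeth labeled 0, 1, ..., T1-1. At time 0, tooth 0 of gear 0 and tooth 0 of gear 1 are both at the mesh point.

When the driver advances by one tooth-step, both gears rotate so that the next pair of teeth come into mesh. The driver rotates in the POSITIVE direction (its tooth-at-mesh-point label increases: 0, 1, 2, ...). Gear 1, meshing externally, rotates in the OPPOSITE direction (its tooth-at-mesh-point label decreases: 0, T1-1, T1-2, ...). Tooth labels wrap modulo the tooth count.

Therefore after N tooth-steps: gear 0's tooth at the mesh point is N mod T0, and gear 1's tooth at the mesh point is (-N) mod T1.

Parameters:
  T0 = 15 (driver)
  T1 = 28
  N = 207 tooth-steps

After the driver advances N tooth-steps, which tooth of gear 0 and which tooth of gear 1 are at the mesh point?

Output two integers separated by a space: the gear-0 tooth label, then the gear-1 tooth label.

Gear 0 (driver, T0=15): tooth at mesh = N mod T0
  207 = 13 * 15 + 12, so 207 mod 15 = 12
  gear 0 tooth = 12
Gear 1 (driven, T1=28): tooth at mesh = (-N) mod T1
  207 = 7 * 28 + 11, so 207 mod 28 = 11
  (-207) mod 28 = (-11) mod 28 = 28 - 11 = 17
Mesh after 207 steps: gear-0 tooth 12 meets gear-1 tooth 17

Answer: 12 17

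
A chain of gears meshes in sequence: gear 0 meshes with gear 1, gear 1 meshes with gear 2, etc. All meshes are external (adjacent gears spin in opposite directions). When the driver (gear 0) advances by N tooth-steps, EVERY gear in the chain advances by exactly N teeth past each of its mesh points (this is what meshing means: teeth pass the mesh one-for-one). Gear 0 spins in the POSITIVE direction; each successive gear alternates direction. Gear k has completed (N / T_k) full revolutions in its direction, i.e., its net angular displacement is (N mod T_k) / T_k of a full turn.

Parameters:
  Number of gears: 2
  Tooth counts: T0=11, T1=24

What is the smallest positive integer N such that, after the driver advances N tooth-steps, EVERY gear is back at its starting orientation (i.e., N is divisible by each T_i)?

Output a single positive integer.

Gear k returns to start when N is a multiple of T_k.
All gears at start simultaneously when N is a common multiple of [11, 24]; the smallest such N is lcm(11, 24).
Start: lcm = T0 = 11
Fold in T1=24: gcd(11, 24) = 1; lcm(11, 24) = 11 * 24 / 1 = 264 / 1 = 264
Full cycle length = 264

Answer: 264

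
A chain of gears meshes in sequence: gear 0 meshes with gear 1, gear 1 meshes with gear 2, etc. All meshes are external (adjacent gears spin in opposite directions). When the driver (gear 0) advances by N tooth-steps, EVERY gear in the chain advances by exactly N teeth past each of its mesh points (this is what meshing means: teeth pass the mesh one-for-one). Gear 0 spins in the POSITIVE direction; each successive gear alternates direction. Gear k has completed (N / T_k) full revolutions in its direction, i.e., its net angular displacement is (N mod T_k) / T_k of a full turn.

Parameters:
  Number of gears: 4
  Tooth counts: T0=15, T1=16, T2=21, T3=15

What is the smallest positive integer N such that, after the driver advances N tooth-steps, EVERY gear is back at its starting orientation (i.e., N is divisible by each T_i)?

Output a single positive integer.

Gear k returns to start when N is a multiple of T_k.
All gears at start simultaneously when N is a common multiple of [15, 16, 21, 15]; the smallest such N is lcm(15, 16, 21, 15).
Start: lcm = T0 = 15
Fold in T1=16: gcd(15, 16) = 1; lcm(15, 16) = 15 * 16 / 1 = 240 / 1 = 240
Fold in T2=21: gcd(240, 21) = 3; lcm(240, 21) = 240 * 21 / 3 = 5040 / 3 = 1680
Fold in T3=15: gcd(1680, 15) = 15; lcm(1680, 15) = 1680 * 15 / 15 = 25200 / 15 = 1680
Full cycle length = 1680

Answer: 1680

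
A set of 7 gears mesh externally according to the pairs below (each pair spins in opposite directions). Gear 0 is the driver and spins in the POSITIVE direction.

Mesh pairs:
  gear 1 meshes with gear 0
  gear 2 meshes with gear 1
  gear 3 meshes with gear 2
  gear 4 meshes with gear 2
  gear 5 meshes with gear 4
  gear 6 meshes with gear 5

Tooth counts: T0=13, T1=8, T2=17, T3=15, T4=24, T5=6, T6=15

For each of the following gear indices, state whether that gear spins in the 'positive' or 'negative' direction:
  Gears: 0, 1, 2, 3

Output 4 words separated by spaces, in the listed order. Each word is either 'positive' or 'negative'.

Gear 0 (driver): positive (depth 0)
  gear 1: meshes with gear 0 -> depth 1 -> negative (opposite of gear 0)
  gear 2: meshes with gear 1 -> depth 2 -> positive (opposite of gear 1)
  gear 3: meshes with gear 2 -> depth 3 -> negative (opposite of gear 2)
  gear 4: meshes with gear 2 -> depth 3 -> negative (opposite of gear 2)
  gear 5: meshes with gear 4 -> depth 4 -> positive (opposite of gear 4)
  gear 6: meshes with gear 5 -> depth 5 -> negative (opposite of gear 5)
Queried indices 0, 1, 2, 3 -> positive, negative, positive, negative

Answer: positive negative positive negative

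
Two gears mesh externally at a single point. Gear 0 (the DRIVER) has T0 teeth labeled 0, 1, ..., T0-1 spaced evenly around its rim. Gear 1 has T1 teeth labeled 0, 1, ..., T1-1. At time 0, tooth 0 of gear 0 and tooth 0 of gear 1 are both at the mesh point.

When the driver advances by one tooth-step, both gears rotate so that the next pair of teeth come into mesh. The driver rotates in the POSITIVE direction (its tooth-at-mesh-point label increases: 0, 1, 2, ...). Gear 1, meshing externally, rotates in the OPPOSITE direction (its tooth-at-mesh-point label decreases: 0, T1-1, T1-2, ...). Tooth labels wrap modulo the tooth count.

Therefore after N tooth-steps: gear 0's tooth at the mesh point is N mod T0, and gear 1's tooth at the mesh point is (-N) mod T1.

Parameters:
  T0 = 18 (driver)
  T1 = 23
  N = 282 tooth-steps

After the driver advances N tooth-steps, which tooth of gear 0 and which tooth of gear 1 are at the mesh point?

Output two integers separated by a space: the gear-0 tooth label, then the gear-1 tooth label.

Answer: 12 17

Derivation:
Gear 0 (driver, T0=18): tooth at mesh = N mod T0
  282 = 15 * 18 + 12, so 282 mod 18 = 12
  gear 0 tooth = 12
Gear 1 (driven, T1=23): tooth at mesh = (-N) mod T1
  282 = 12 * 23 + 6, so 282 mod 23 = 6
  (-282) mod 23 = (-6) mod 23 = 23 - 6 = 17
Mesh after 282 steps: gear-0 tooth 12 meets gear-1 tooth 17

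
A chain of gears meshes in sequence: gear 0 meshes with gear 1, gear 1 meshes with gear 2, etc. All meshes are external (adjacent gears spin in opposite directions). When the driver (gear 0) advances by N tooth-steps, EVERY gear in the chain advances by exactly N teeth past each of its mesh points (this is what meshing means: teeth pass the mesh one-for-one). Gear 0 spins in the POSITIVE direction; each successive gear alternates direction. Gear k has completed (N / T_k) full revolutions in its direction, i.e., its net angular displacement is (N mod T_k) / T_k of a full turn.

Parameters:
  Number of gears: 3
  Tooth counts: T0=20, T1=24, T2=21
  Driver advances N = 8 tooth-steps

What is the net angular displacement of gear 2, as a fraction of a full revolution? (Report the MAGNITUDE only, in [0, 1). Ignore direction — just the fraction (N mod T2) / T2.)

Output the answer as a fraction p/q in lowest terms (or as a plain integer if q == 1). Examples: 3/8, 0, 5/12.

Answer: 8/21

Derivation:
Chain of 3 gears, tooth counts: [20, 24, 21]
  gear 0: T0=20, direction=positive, advance = 8 mod 20 = 8 teeth = 8/20 turn
  gear 1: T1=24, direction=negative, advance = 8 mod 24 = 8 teeth = 8/24 turn
  gear 2: T2=21, direction=positive, advance = 8 mod 21 = 8 teeth = 8/21 turn
Gear 2: 8 mod 21 = 8
Fraction = 8 / 21 = 8/21 (gcd(8,21)=1) = 8/21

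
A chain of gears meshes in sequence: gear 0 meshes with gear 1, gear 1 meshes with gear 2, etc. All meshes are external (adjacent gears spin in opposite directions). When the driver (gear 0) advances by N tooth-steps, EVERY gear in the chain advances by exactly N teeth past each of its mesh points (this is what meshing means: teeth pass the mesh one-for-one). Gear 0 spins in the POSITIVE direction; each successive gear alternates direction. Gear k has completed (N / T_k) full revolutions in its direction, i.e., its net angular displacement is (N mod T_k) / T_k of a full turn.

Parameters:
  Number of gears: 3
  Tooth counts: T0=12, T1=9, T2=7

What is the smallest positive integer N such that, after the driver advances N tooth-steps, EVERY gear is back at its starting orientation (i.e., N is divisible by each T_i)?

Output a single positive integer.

Answer: 252

Derivation:
Gear k returns to start when N is a multiple of T_k.
All gears at start simultaneously when N is a common multiple of [12, 9, 7]; the smallest such N is lcm(12, 9, 7).
Start: lcm = T0 = 12
Fold in T1=9: gcd(12, 9) = 3; lcm(12, 9) = 12 * 9 / 3 = 108 / 3 = 36
Fold in T2=7: gcd(36, 7) = 1; lcm(36, 7) = 36 * 7 / 1 = 252 / 1 = 252
Full cycle length = 252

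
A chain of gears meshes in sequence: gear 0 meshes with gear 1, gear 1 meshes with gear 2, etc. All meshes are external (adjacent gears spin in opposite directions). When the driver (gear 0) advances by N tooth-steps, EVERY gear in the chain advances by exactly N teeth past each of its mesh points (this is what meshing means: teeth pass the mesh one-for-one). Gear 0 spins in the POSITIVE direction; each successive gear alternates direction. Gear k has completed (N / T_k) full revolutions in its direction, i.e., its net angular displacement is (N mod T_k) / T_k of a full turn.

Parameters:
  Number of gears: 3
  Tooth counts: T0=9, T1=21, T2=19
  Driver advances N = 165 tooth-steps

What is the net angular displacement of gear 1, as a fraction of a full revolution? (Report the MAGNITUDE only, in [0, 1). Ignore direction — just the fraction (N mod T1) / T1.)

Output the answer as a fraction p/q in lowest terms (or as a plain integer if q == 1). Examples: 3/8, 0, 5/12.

Answer: 6/7

Derivation:
Chain of 3 gears, tooth counts: [9, 21, 19]
  gear 0: T0=9, direction=positive, advance = 165 mod 9 = 3 teeth = 3/9 turn
  gear 1: T1=21, direction=negative, advance = 165 mod 21 = 18 teeth = 18/21 turn
  gear 2: T2=19, direction=positive, advance = 165 mod 19 = 13 teeth = 13/19 turn
Gear 1: 165 mod 21 = 18
Fraction = 18 / 21 = 6/7 (gcd(18,21)=3) = 6/7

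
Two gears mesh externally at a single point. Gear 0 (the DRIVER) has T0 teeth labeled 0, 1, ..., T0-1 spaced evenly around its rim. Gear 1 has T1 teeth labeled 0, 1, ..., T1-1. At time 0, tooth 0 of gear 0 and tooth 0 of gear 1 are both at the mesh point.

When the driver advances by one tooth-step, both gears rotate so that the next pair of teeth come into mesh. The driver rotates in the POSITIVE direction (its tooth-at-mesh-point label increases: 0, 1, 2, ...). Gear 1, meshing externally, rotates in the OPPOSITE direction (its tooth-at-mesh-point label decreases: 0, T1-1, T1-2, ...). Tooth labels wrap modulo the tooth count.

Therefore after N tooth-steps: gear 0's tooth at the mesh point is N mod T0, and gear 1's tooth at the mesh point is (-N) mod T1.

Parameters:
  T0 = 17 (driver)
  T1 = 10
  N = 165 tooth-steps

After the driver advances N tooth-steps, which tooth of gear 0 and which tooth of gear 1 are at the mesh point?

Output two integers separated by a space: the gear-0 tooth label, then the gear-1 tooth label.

Answer: 12 5

Derivation:
Gear 0 (driver, T0=17): tooth at mesh = N mod T0
  165 = 9 * 17 + 12, so 165 mod 17 = 12
  gear 0 tooth = 12
Gear 1 (driven, T1=10): tooth at mesh = (-N) mod T1
  165 = 16 * 10 + 5, so 165 mod 10 = 5
  (-165) mod 10 = (-5) mod 10 = 10 - 5 = 5
Mesh after 165 steps: gear-0 tooth 12 meets gear-1 tooth 5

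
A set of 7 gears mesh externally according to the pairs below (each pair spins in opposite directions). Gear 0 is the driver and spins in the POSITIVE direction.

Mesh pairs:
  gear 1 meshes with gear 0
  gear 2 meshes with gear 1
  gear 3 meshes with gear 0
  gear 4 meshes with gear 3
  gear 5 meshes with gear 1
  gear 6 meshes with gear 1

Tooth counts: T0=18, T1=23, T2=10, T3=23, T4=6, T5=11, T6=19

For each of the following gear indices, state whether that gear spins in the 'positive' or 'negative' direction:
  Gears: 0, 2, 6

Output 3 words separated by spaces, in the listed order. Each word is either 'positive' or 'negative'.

Answer: positive positive positive

Derivation:
Gear 0 (driver): positive (depth 0)
  gear 1: meshes with gear 0 -> depth 1 -> negative (opposite of gear 0)
  gear 2: meshes with gear 1 -> depth 2 -> positive (opposite of gear 1)
  gear 3: meshes with gear 0 -> depth 1 -> negative (opposite of gear 0)
  gear 4: meshes with gear 3 -> depth 2 -> positive (opposite of gear 3)
  gear 5: meshes with gear 1 -> depth 2 -> positive (opposite of gear 1)
  gear 6: meshes with gear 1 -> depth 2 -> positive (opposite of gear 1)
Queried indices 0, 2, 6 -> positive, positive, positive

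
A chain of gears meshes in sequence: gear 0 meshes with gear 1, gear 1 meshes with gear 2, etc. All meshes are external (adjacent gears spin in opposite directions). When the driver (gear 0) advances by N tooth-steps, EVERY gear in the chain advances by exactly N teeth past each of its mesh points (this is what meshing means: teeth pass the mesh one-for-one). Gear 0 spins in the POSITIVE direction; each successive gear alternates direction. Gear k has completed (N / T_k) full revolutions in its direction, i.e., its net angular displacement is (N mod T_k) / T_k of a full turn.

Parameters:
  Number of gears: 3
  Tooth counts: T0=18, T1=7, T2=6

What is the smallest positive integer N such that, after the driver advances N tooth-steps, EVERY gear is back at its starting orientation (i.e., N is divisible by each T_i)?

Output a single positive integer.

Answer: 126

Derivation:
Gear k returns to start when N is a multiple of T_k.
All gears at start simultaneously when N is a common multiple of [18, 7, 6]; the smallest such N is lcm(18, 7, 6).
Start: lcm = T0 = 18
Fold in T1=7: gcd(18, 7) = 1; lcm(18, 7) = 18 * 7 / 1 = 126 / 1 = 126
Fold in T2=6: gcd(126, 6) = 6; lcm(126, 6) = 126 * 6 / 6 = 756 / 6 = 126
Full cycle length = 126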